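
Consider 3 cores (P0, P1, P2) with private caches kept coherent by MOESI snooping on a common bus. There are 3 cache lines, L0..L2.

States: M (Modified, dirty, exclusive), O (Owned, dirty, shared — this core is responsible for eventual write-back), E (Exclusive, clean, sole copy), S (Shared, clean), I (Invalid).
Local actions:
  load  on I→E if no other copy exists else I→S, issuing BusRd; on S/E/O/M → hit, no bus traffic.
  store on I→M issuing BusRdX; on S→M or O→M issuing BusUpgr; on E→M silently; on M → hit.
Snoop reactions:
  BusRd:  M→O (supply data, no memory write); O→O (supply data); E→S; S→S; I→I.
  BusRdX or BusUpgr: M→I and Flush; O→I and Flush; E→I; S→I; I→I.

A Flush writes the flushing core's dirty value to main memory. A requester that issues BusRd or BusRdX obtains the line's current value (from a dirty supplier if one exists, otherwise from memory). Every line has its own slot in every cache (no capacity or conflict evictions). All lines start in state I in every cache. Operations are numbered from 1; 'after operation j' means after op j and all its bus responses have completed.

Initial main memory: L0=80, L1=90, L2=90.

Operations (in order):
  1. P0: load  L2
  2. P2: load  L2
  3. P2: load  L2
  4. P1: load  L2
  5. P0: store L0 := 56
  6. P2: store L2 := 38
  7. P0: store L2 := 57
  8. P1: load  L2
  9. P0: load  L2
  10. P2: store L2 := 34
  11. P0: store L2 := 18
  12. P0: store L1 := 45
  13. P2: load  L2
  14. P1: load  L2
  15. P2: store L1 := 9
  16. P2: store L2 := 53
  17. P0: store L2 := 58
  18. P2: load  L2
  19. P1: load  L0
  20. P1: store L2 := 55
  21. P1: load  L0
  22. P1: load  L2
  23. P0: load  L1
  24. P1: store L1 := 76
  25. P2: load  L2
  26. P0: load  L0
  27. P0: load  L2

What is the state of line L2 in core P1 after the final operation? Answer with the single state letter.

state = O

1. P0: load  L2  bus=[BusRd]  L2: P0=E P1=I P2=I  mem[L2]=90
2. P2: load  L2  bus=[BusRd]  L2: P0=S P1=I P2=S  mem[L2]=90
3. P2: load  L2  bus=[-]  L2: P0=S P1=I P2=S  mem[L2]=90
4. P1: load  L2  bus=[BusRd]  L2: P0=S P1=S P2=S  mem[L2]=90
5. P0: store L0 := 56  bus=[BusRdX]  L0: P0=M P1=I P2=I  mem[L0]=80
6. P2: store L2 := 38  bus=[BusUpgr]  L2: P0=I P1=I P2=M  mem[L2]=90
7. P0: store L2 := 57  bus=[BusRdX,Flush]  L2: P0=M P1=I P2=I  mem[L2]=38
8. P1: load  L2  bus=[BusRd]  L2: P0=O P1=S P2=I  mem[L2]=38
9. P0: load  L2  bus=[-]  L2: P0=O P1=S P2=I  mem[L2]=38
10. P2: store L2 := 34  bus=[BusRdX,Flush]  L2: P0=I P1=I P2=M  mem[L2]=57
11. P0: store L2 := 18  bus=[BusRdX,Flush]  L2: P0=M P1=I P2=I  mem[L2]=34
12. P0: store L1 := 45  bus=[BusRdX]  L1: P0=M P1=I P2=I  mem[L1]=90
13. P2: load  L2  bus=[BusRd]  L2: P0=O P1=I P2=S  mem[L2]=34
14. P1: load  L2  bus=[BusRd]  L2: P0=O P1=S P2=S  mem[L2]=34
15. P2: store L1 := 9  bus=[BusRdX,Flush]  L1: P0=I P1=I P2=M  mem[L1]=45
16. P2: store L2 := 53  bus=[BusUpgr,Flush]  L2: P0=I P1=I P2=M  mem[L2]=18
17. P0: store L2 := 58  bus=[BusRdX,Flush]  L2: P0=M P1=I P2=I  mem[L2]=53
18. P2: load  L2  bus=[BusRd]  L2: P0=O P1=I P2=S  mem[L2]=53
19. P1: load  L0  bus=[BusRd]  L0: P0=O P1=S P2=I  mem[L0]=80
20. P1: store L2 := 55  bus=[BusRdX,Flush]  L2: P0=I P1=M P2=I  mem[L2]=58
21. P1: load  L0  bus=[-]  L0: P0=O P1=S P2=I  mem[L0]=80
22. P1: load  L2  bus=[-]  L2: P0=I P1=M P2=I  mem[L2]=58
23. P0: load  L1  bus=[BusRd]  L1: P0=S P1=I P2=O  mem[L1]=45
24. P1: store L1 := 76  bus=[BusRdX,Flush]  L1: P0=I P1=M P2=I  mem[L1]=9
25. P2: load  L2  bus=[BusRd]  L2: P0=I P1=O P2=S  mem[L2]=58
26. P0: load  L0  bus=[-]  L0: P0=O P1=S P2=I  mem[L0]=80
27. P0: load  L2  bus=[BusRd]  L2: P0=S P1=O P2=S  mem[L2]=58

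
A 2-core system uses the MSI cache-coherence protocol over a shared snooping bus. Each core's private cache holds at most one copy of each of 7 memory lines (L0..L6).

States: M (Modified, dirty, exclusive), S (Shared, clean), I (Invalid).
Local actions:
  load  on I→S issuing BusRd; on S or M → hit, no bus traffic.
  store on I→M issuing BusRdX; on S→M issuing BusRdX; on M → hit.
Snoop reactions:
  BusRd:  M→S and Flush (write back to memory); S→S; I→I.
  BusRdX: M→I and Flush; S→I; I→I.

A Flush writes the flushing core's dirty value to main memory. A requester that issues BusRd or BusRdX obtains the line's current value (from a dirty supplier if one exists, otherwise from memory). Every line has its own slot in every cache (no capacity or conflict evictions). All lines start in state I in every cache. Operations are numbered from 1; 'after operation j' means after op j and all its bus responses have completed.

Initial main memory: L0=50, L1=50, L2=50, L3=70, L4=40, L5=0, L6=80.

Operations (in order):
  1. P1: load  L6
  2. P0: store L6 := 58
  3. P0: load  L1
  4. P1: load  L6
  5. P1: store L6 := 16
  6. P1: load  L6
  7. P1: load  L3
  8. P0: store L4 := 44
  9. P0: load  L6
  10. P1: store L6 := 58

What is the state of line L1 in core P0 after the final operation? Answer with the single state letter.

state = S

1. P1: load  L6  bus=[BusRd]  L6: P0=I P1=S  mem[L6]=80
2. P0: store L6 := 58  bus=[BusRdX]  L6: P0=M P1=I  mem[L6]=80
3. P0: load  L1  bus=[BusRd]  L1: P0=S P1=I  mem[L1]=50
4. P1: load  L6  bus=[BusRd,Flush]  L6: P0=S P1=S  mem[L6]=58
5. P1: store L6 := 16  bus=[BusRdX]  L6: P0=I P1=M  mem[L6]=58
6. P1: load  L6  bus=[-]  L6: P0=I P1=M  mem[L6]=58
7. P1: load  L3  bus=[BusRd]  L3: P0=I P1=S  mem[L3]=70
8. P0: store L4 := 44  bus=[BusRdX]  L4: P0=M P1=I  mem[L4]=40
9. P0: load  L6  bus=[BusRd,Flush]  L6: P0=S P1=S  mem[L6]=16
10. P1: store L6 := 58  bus=[BusRdX]  L6: P0=I P1=M  mem[L6]=16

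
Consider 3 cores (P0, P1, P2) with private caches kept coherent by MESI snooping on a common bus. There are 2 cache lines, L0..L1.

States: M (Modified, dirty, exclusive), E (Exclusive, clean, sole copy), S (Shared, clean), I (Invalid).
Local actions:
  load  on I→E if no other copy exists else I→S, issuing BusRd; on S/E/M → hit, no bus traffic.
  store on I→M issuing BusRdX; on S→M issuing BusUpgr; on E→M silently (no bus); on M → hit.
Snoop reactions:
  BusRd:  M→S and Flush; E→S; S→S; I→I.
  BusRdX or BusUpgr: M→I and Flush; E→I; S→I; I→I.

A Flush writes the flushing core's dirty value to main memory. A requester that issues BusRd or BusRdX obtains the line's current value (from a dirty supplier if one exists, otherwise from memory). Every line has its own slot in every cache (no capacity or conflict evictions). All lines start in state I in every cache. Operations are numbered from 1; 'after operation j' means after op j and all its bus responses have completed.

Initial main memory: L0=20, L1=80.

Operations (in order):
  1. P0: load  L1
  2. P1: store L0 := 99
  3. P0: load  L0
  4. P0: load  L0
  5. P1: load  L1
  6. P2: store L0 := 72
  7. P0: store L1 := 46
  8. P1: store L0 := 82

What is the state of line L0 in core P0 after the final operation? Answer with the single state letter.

  op1 P0: load  L1 → E/I/I on L1; bus BusRd; mem=80
  op2 P1: store L0 := 99 → I/M/I on L0; bus BusRdX; mem=20
  op3 P0: load  L0 → S/S/I on L0; bus BusRd Flush; mem=99
  op4 P0: load  L0 → S/S/I on L0; bus (none); mem=99
  op5 P1: load  L1 → S/S/I on L1; bus BusRd; mem=80
  op6 P2: store L0 := 72 → I/I/M on L0; bus BusRdX; mem=99
  op7 P0: store L1 := 46 → M/I/I on L1; bus BusUpgr; mem=80
  op8 P1: store L0 := 82 → I/M/I on L0; bus BusRdX Flush; mem=72

state = I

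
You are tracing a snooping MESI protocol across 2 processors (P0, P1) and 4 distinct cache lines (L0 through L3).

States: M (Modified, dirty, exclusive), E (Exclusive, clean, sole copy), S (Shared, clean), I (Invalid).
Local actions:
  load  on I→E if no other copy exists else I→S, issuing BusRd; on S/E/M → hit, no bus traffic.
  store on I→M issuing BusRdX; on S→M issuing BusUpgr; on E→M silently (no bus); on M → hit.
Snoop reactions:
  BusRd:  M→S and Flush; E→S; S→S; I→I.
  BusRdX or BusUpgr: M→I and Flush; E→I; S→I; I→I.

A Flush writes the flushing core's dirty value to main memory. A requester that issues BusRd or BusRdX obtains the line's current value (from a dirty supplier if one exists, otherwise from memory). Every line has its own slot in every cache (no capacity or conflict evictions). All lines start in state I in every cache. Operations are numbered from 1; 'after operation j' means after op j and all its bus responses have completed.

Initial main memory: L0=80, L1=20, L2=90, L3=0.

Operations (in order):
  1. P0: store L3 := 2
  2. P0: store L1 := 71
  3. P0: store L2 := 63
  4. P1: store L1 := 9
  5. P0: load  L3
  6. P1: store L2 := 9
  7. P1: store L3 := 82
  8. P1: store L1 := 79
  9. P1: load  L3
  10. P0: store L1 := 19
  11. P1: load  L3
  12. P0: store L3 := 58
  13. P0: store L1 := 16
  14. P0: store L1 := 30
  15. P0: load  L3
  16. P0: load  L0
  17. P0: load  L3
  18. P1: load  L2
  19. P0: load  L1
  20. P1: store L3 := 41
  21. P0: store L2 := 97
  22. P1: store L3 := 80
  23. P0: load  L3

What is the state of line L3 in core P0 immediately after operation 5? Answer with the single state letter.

[1] P0: store L3 := 2 | P0:M(2), P1:I | bus: BusRdX
[2] P0: store L1 := 71 | P0:M(71), P1:I | bus: BusRdX
[3] P0: store L2 := 63 | P0:M(63), P1:I | bus: BusRdX
[4] P1: store L1 := 9 | P0:I, P1:M(9) | bus: BusRdX,Flush
[5] P0: load  L3 | P0:M(2), P1:I | bus: none
[6] P1: store L2 := 9 | P0:I, P1:M(9) | bus: BusRdX,Flush
[7] P1: store L3 := 82 | P0:I, P1:M(82) | bus: BusRdX,Flush
[8] P1: store L1 := 79 | P0:I, P1:M(79) | bus: none
[9] P1: load  L3 | P0:I, P1:M(82) | bus: none
[10] P0: store L1 := 19 | P0:M(19), P1:I | bus: BusRdX,Flush
[11] P1: load  L3 | P0:I, P1:M(82) | bus: none
[12] P0: store L3 := 58 | P0:M(58), P1:I | bus: BusRdX,Flush
[13] P0: store L1 := 16 | P0:M(16), P1:I | bus: none
[14] P0: store L1 := 30 | P0:M(30), P1:I | bus: none
[15] P0: load  L3 | P0:M(58), P1:I | bus: none
[16] P0: load  L0 | P0:E(80), P1:I | bus: BusRd
[17] P0: load  L3 | P0:M(58), P1:I | bus: none
[18] P1: load  L2 | P0:I, P1:M(9) | bus: none
[19] P0: load  L1 | P0:M(30), P1:I | bus: none
[20] P1: store L3 := 41 | P0:I, P1:M(41) | bus: BusRdX,Flush
[21] P0: store L2 := 97 | P0:M(97), P1:I | bus: BusRdX,Flush
[22] P1: store L3 := 80 | P0:I, P1:M(80) | bus: none
[23] P0: load  L3 | P0:S(80), P1:S(80) | bus: BusRd,Flush

state = M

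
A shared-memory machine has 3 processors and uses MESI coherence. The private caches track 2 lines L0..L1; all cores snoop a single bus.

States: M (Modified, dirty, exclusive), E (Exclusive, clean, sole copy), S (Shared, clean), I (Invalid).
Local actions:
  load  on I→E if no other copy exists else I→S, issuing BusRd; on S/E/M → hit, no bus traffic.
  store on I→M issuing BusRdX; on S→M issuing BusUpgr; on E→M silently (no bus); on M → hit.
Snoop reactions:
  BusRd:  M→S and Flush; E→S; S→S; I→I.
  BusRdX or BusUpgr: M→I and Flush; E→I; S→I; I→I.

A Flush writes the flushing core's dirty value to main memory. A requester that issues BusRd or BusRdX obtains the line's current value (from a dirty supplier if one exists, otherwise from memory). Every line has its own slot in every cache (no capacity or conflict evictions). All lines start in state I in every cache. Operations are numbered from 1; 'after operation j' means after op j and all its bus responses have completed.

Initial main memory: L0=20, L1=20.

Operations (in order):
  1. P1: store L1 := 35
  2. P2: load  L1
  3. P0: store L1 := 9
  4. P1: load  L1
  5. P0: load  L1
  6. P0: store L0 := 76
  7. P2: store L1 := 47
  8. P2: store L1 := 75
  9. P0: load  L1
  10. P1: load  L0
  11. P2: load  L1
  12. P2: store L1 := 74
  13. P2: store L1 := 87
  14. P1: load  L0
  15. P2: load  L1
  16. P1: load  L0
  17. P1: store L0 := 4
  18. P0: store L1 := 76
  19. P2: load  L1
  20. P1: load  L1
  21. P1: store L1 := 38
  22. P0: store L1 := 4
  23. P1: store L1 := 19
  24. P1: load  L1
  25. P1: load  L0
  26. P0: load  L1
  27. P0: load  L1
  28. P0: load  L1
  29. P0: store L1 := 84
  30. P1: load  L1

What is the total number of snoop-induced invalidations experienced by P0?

step 1: P1: store L1 := 35  ⟶  IMI  (L1)  txn=BusRdX  M[L1]=20
step 2: P2: load  L1  ⟶  ISS  (L1)  txn=BusRd+Flush  M[L1]=35
step 3: P0: store L1 := 9  ⟶  MII  (L1)  txn=BusRdX  M[L1]=35
step 4: P1: load  L1  ⟶  SSI  (L1)  txn=BusRd+Flush  M[L1]=9
step 5: P0: load  L1  ⟶  SSI  (L1)  txn=∅  M[L1]=9
step 6: P0: store L0 := 76  ⟶  MII  (L0)  txn=BusRdX  M[L0]=20
step 7: P2: store L1 := 47  ⟶  IIM  (L1)  txn=BusRdX  M[L1]=9
step 8: P2: store L1 := 75  ⟶  IIM  (L1)  txn=∅  M[L1]=9
step 9: P0: load  L1  ⟶  SIS  (L1)  txn=BusRd+Flush  M[L1]=75
step 10: P1: load  L0  ⟶  SSI  (L0)  txn=BusRd+Flush  M[L0]=76
step 11: P2: load  L1  ⟶  SIS  (L1)  txn=∅  M[L1]=75
step 12: P2: store L1 := 74  ⟶  IIM  (L1)  txn=BusUpgr  M[L1]=75
step 13: P2: store L1 := 87  ⟶  IIM  (L1)  txn=∅  M[L1]=75
step 14: P1: load  L0  ⟶  SSI  (L0)  txn=∅  M[L0]=76
step 15: P2: load  L1  ⟶  IIM  (L1)  txn=∅  M[L1]=75
step 16: P1: load  L0  ⟶  SSI  (L0)  txn=∅  M[L0]=76
step 17: P1: store L0 := 4  ⟶  IMI  (L0)  txn=BusUpgr  M[L0]=76
step 18: P0: store L1 := 76  ⟶  MII  (L1)  txn=BusRdX+Flush  M[L1]=87
step 19: P2: load  L1  ⟶  SIS  (L1)  txn=BusRd+Flush  M[L1]=76
step 20: P1: load  L1  ⟶  SSS  (L1)  txn=BusRd  M[L1]=76
step 21: P1: store L1 := 38  ⟶  IMI  (L1)  txn=BusUpgr  M[L1]=76
step 22: P0: store L1 := 4  ⟶  MII  (L1)  txn=BusRdX+Flush  M[L1]=38
step 23: P1: store L1 := 19  ⟶  IMI  (L1)  txn=BusRdX+Flush  M[L1]=4
step 24: P1: load  L1  ⟶  IMI  (L1)  txn=∅  M[L1]=4
step 25: P1: load  L0  ⟶  IMI  (L0)  txn=∅  M[L0]=76
step 26: P0: load  L1  ⟶  SSI  (L1)  txn=BusRd+Flush  M[L1]=19
step 27: P0: load  L1  ⟶  SSI  (L1)  txn=∅  M[L1]=19
step 28: P0: load  L1  ⟶  SSI  (L1)  txn=∅  M[L1]=19
step 29: P0: store L1 := 84  ⟶  MII  (L1)  txn=BusUpgr  M[L1]=19
step 30: P1: load  L1  ⟶  SSI  (L1)  txn=BusRd+Flush  M[L1]=84

invalidations = 5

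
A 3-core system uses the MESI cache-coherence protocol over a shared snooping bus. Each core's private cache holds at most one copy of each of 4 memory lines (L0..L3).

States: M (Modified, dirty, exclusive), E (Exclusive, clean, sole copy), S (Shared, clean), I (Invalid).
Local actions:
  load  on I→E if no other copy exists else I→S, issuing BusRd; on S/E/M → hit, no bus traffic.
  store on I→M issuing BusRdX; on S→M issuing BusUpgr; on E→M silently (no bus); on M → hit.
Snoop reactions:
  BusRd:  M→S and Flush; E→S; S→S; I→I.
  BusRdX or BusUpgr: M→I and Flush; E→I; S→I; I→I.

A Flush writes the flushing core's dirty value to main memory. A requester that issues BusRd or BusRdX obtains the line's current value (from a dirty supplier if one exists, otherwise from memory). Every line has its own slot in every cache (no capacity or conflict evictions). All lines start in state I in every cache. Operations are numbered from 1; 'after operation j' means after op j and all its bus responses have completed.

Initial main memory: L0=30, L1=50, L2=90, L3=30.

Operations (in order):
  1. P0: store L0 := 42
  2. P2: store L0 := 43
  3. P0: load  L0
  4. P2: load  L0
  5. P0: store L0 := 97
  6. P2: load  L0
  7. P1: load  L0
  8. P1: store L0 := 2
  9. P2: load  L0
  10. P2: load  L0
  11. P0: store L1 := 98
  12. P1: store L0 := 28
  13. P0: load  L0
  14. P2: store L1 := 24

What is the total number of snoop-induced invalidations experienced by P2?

invalidations = 3

step 1: P0: store L0 := 42  ⟶  MII  (L0)  txn=BusRdX  M[L0]=30
step 2: P2: store L0 := 43  ⟶  IIM  (L0)  txn=BusRdX+Flush  M[L0]=42
step 3: P0: load  L0  ⟶  SIS  (L0)  txn=BusRd+Flush  M[L0]=43
step 4: P2: load  L0  ⟶  SIS  (L0)  txn=∅  M[L0]=43
step 5: P0: store L0 := 97  ⟶  MII  (L0)  txn=BusUpgr  M[L0]=43
step 6: P2: load  L0  ⟶  SIS  (L0)  txn=BusRd+Flush  M[L0]=97
step 7: P1: load  L0  ⟶  SSS  (L0)  txn=BusRd  M[L0]=97
step 8: P1: store L0 := 2  ⟶  IMI  (L0)  txn=BusUpgr  M[L0]=97
step 9: P2: load  L0  ⟶  ISS  (L0)  txn=BusRd+Flush  M[L0]=2
step 10: P2: load  L0  ⟶  ISS  (L0)  txn=∅  M[L0]=2
step 11: P0: store L1 := 98  ⟶  MII  (L1)  txn=BusRdX  M[L1]=50
step 12: P1: store L0 := 28  ⟶  IMI  (L0)  txn=BusUpgr  M[L0]=2
step 13: P0: load  L0  ⟶  SSI  (L0)  txn=BusRd+Flush  M[L0]=28
step 14: P2: store L1 := 24  ⟶  IIM  (L1)  txn=BusRdX+Flush  M[L1]=98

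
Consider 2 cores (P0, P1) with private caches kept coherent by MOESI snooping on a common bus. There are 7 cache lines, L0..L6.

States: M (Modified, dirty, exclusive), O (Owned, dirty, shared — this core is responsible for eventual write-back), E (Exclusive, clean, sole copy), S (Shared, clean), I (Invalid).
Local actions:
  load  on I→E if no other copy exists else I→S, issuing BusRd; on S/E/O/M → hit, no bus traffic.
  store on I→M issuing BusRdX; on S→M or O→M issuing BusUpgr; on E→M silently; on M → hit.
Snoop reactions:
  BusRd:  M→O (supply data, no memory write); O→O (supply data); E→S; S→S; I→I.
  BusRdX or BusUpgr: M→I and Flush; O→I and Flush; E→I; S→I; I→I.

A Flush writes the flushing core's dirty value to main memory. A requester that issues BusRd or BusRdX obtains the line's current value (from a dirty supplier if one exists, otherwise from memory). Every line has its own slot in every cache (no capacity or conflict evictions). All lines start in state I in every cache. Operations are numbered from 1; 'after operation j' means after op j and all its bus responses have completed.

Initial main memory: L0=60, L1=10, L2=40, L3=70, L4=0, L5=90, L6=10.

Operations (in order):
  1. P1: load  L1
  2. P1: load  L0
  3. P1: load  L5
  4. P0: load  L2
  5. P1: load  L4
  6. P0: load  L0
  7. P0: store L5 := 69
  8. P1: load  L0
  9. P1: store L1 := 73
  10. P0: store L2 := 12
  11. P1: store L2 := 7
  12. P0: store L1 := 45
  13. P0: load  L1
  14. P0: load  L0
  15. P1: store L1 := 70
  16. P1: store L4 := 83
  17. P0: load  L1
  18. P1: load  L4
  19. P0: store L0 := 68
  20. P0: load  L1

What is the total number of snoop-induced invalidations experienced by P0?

1. P1: load  L1  bus=[BusRd]  L1: P0=I P1=E  mem[L1]=10
2. P1: load  L0  bus=[BusRd]  L0: P0=I P1=E  mem[L0]=60
3. P1: load  L5  bus=[BusRd]  L5: P0=I P1=E  mem[L5]=90
4. P0: load  L2  bus=[BusRd]  L2: P0=E P1=I  mem[L2]=40
5. P1: load  L4  bus=[BusRd]  L4: P0=I P1=E  mem[L4]=0
6. P0: load  L0  bus=[BusRd]  L0: P0=S P1=S  mem[L0]=60
7. P0: store L5 := 69  bus=[BusRdX]  L5: P0=M P1=I  mem[L5]=90
8. P1: load  L0  bus=[-]  L0: P0=S P1=S  mem[L0]=60
9. P1: store L1 := 73  bus=[-]  L1: P0=I P1=M  mem[L1]=10
10. P0: store L2 := 12  bus=[-]  L2: P0=M P1=I  mem[L2]=40
11. P1: store L2 := 7  bus=[BusRdX,Flush]  L2: P0=I P1=M  mem[L2]=12
12. P0: store L1 := 45  bus=[BusRdX,Flush]  L1: P0=M P1=I  mem[L1]=73
13. P0: load  L1  bus=[-]  L1: P0=M P1=I  mem[L1]=73
14. P0: load  L0  bus=[-]  L0: P0=S P1=S  mem[L0]=60
15. P1: store L1 := 70  bus=[BusRdX,Flush]  L1: P0=I P1=M  mem[L1]=45
16. P1: store L4 := 83  bus=[-]  L4: P0=I P1=M  mem[L4]=0
17. P0: load  L1  bus=[BusRd]  L1: P0=S P1=O  mem[L1]=45
18. P1: load  L4  bus=[-]  L4: P0=I P1=M  mem[L4]=0
19. P0: store L0 := 68  bus=[BusUpgr]  L0: P0=M P1=I  mem[L0]=60
20. P0: load  L1  bus=[-]  L1: P0=S P1=O  mem[L1]=45

invalidations = 2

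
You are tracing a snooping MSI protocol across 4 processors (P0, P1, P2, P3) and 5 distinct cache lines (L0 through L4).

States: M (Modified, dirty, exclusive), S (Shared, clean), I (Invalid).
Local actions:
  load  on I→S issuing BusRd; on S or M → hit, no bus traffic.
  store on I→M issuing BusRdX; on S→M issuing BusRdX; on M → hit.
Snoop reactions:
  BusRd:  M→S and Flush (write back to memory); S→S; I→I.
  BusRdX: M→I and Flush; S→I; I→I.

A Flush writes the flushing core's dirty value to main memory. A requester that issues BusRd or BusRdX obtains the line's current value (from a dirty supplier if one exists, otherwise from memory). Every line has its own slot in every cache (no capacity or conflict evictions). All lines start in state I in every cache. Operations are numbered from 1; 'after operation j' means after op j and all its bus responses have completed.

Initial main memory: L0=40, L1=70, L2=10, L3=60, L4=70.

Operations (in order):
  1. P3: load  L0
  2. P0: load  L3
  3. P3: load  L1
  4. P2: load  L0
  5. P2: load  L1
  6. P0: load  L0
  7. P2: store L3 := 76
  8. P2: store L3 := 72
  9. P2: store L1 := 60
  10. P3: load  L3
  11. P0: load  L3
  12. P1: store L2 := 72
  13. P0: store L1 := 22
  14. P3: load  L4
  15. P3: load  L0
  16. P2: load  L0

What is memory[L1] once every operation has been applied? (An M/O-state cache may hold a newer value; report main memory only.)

memory[L1] = 60

1. P3: load  L0  bus=[BusRd]  L0: P0=I P1=I P2=I P3=S  mem[L0]=40
2. P0: load  L3  bus=[BusRd]  L3: P0=S P1=I P2=I P3=I  mem[L3]=60
3. P3: load  L1  bus=[BusRd]  L1: P0=I P1=I P2=I P3=S  mem[L1]=70
4. P2: load  L0  bus=[BusRd]  L0: P0=I P1=I P2=S P3=S  mem[L0]=40
5. P2: load  L1  bus=[BusRd]  L1: P0=I P1=I P2=S P3=S  mem[L1]=70
6. P0: load  L0  bus=[BusRd]  L0: P0=S P1=I P2=S P3=S  mem[L0]=40
7. P2: store L3 := 76  bus=[BusRdX]  L3: P0=I P1=I P2=M P3=I  mem[L3]=60
8. P2: store L3 := 72  bus=[-]  L3: P0=I P1=I P2=M P3=I  mem[L3]=60
9. P2: store L1 := 60  bus=[BusRdX]  L1: P0=I P1=I P2=M P3=I  mem[L1]=70
10. P3: load  L3  bus=[BusRd,Flush]  L3: P0=I P1=I P2=S P3=S  mem[L3]=72
11. P0: load  L3  bus=[BusRd]  L3: P0=S P1=I P2=S P3=S  mem[L3]=72
12. P1: store L2 := 72  bus=[BusRdX]  L2: P0=I P1=M P2=I P3=I  mem[L2]=10
13. P0: store L1 := 22  bus=[BusRdX,Flush]  L1: P0=M P1=I P2=I P3=I  mem[L1]=60
14. P3: load  L4  bus=[BusRd]  L4: P0=I P1=I P2=I P3=S  mem[L4]=70
15. P3: load  L0  bus=[-]  L0: P0=S P1=I P2=S P3=S  mem[L0]=40
16. P2: load  L0  bus=[-]  L0: P0=S P1=I P2=S P3=S  mem[L0]=40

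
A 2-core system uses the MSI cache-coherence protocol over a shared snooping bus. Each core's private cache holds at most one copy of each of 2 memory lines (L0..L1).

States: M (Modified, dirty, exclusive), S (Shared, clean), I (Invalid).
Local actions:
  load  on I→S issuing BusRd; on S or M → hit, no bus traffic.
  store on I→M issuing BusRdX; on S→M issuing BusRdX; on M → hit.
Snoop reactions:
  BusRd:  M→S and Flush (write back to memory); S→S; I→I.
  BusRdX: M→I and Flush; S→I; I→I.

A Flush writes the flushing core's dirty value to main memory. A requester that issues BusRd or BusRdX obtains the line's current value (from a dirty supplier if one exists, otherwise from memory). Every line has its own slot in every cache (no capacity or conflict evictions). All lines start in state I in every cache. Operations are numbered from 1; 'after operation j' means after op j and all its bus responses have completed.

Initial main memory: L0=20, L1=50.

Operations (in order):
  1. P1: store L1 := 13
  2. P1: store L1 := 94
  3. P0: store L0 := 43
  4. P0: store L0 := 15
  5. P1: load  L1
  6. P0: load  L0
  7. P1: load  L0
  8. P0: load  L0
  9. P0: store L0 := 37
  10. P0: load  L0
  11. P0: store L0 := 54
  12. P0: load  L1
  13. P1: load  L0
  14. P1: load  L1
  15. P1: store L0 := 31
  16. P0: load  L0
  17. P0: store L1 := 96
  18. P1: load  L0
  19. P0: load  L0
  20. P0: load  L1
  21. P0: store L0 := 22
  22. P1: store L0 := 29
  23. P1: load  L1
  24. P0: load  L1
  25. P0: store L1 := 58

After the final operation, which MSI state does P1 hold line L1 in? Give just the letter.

[1] P1: store L1 := 13 | P0:I, P1:M(13) | bus: BusRdX
[2] P1: store L1 := 94 | P0:I, P1:M(94) | bus: none
[3] P0: store L0 := 43 | P0:M(43), P1:I | bus: BusRdX
[4] P0: store L0 := 15 | P0:M(15), P1:I | bus: none
[5] P1: load  L1 | P0:I, P1:M(94) | bus: none
[6] P0: load  L0 | P0:M(15), P1:I | bus: none
[7] P1: load  L0 | P0:S(15), P1:S(15) | bus: BusRd,Flush
[8] P0: load  L0 | P0:S(15), P1:S(15) | bus: none
[9] P0: store L0 := 37 | P0:M(37), P1:I | bus: BusRdX
[10] P0: load  L0 | P0:M(37), P1:I | bus: none
[11] P0: store L0 := 54 | P0:M(54), P1:I | bus: none
[12] P0: load  L1 | P0:S(94), P1:S(94) | bus: BusRd,Flush
[13] P1: load  L0 | P0:S(54), P1:S(54) | bus: BusRd,Flush
[14] P1: load  L1 | P0:S(94), P1:S(94) | bus: none
[15] P1: store L0 := 31 | P0:I, P1:M(31) | bus: BusRdX
[16] P0: load  L0 | P0:S(31), P1:S(31) | bus: BusRd,Flush
[17] P0: store L1 := 96 | P0:M(96), P1:I | bus: BusRdX
[18] P1: load  L0 | P0:S(31), P1:S(31) | bus: none
[19] P0: load  L0 | P0:S(31), P1:S(31) | bus: none
[20] P0: load  L1 | P0:M(96), P1:I | bus: none
[21] P0: store L0 := 22 | P0:M(22), P1:I | bus: BusRdX
[22] P1: store L0 := 29 | P0:I, P1:M(29) | bus: BusRdX,Flush
[23] P1: load  L1 | P0:S(96), P1:S(96) | bus: BusRd,Flush
[24] P0: load  L1 | P0:S(96), P1:S(96) | bus: none
[25] P0: store L1 := 58 | P0:M(58), P1:I | bus: BusRdX

state = I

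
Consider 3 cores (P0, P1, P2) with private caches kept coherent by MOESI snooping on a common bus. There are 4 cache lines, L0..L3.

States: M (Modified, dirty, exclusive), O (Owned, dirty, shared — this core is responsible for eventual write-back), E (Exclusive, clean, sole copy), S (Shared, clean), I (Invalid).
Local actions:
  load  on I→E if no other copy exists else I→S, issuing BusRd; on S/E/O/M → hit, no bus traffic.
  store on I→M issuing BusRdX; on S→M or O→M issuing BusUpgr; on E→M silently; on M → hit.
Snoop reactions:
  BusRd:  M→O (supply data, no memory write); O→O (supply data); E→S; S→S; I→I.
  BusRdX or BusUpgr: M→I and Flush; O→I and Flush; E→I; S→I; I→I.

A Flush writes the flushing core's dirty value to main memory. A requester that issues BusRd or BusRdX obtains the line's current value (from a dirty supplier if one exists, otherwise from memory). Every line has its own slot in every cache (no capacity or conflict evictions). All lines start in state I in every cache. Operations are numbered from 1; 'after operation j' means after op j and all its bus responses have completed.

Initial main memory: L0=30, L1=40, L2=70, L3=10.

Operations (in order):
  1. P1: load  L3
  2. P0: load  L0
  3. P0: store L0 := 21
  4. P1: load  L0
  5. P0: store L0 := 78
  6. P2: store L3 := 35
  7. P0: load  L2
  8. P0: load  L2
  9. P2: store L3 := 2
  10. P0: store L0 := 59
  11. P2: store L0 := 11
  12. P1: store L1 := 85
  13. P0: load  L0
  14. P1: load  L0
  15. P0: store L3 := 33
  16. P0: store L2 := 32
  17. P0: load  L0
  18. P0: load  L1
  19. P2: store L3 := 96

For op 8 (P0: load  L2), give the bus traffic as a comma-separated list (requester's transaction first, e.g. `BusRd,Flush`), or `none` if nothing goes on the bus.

bus = none

  op1 P1: load  L3 → I/E/I on L3; bus BusRd; mem=10
  op2 P0: load  L0 → E/I/I on L0; bus BusRd; mem=30
  op3 P0: store L0 := 21 → M/I/I on L0; bus (none); mem=30
  op4 P1: load  L0 → O/S/I on L0; bus BusRd; mem=30
  op5 P0: store L0 := 78 → M/I/I on L0; bus BusUpgr; mem=30
  op6 P2: store L3 := 35 → I/I/M on L3; bus BusRdX; mem=10
  op7 P0: load  L2 → E/I/I on L2; bus BusRd; mem=70
  op8 P0: load  L2 → E/I/I on L2; bus (none); mem=70
  op9 P2: store L3 := 2 → I/I/M on L3; bus (none); mem=10
  op10 P0: store L0 := 59 → M/I/I on L0; bus (none); mem=30
  op11 P2: store L0 := 11 → I/I/M on L0; bus BusRdX Flush; mem=59
  op12 P1: store L1 := 85 → I/M/I on L1; bus BusRdX; mem=40
  op13 P0: load  L0 → S/I/O on L0; bus BusRd; mem=59
  op14 P1: load  L0 → S/S/O on L0; bus BusRd; mem=59
  op15 P0: store L3 := 33 → M/I/I on L3; bus BusRdX Flush; mem=2
  op16 P0: store L2 := 32 → M/I/I on L2; bus (none); mem=70
  op17 P0: load  L0 → S/S/O on L0; bus (none); mem=59
  op18 P0: load  L1 → S/O/I on L1; bus BusRd; mem=40
  op19 P2: store L3 := 96 → I/I/M on L3; bus BusRdX Flush; mem=33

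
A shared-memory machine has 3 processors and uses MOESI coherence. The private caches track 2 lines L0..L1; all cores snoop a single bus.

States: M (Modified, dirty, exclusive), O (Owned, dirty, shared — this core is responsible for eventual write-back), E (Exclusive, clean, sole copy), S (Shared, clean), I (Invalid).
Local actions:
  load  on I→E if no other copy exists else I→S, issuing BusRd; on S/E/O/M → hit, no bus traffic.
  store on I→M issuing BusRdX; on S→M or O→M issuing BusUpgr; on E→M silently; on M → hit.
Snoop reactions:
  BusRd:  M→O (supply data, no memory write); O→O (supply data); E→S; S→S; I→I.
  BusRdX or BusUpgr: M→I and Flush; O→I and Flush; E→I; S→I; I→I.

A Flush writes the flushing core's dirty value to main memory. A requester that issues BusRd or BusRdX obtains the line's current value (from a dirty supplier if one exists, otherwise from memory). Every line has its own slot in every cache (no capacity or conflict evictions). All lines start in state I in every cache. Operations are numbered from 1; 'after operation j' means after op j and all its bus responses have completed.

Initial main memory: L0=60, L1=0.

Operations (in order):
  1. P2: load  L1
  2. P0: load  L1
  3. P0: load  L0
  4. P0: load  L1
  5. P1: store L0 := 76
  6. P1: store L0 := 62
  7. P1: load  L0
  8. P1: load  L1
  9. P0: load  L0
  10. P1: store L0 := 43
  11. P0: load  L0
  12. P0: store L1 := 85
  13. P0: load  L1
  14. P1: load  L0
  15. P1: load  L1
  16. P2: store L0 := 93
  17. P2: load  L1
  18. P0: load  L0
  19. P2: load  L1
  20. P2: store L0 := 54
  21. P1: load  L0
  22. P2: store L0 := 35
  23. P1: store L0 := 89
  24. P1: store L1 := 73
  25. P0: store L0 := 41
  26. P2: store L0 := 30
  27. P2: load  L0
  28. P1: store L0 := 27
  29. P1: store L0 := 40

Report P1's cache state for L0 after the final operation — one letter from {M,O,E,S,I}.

state = M

step 1: P2: load  L1  ⟶  IIE  (L1)  txn=BusRd  M[L1]=0
step 2: P0: load  L1  ⟶  SIS  (L1)  txn=BusRd  M[L1]=0
step 3: P0: load  L0  ⟶  EII  (L0)  txn=BusRd  M[L0]=60
step 4: P0: load  L1  ⟶  SIS  (L1)  txn=∅  M[L1]=0
step 5: P1: store L0 := 76  ⟶  IMI  (L0)  txn=BusRdX  M[L0]=60
step 6: P1: store L0 := 62  ⟶  IMI  (L0)  txn=∅  M[L0]=60
step 7: P1: load  L0  ⟶  IMI  (L0)  txn=∅  M[L0]=60
step 8: P1: load  L1  ⟶  SSS  (L1)  txn=BusRd  M[L1]=0
step 9: P0: load  L0  ⟶  SOI  (L0)  txn=BusRd  M[L0]=60
step 10: P1: store L0 := 43  ⟶  IMI  (L0)  txn=BusUpgr  M[L0]=60
step 11: P0: load  L0  ⟶  SOI  (L0)  txn=BusRd  M[L0]=60
step 12: P0: store L1 := 85  ⟶  MII  (L1)  txn=BusUpgr  M[L1]=0
step 13: P0: load  L1  ⟶  MII  (L1)  txn=∅  M[L1]=0
step 14: P1: load  L0  ⟶  SOI  (L0)  txn=∅  M[L0]=60
step 15: P1: load  L1  ⟶  OSI  (L1)  txn=BusRd  M[L1]=0
step 16: P2: store L0 := 93  ⟶  IIM  (L0)  txn=BusRdX+Flush  M[L0]=43
step 17: P2: load  L1  ⟶  OSS  (L1)  txn=BusRd  M[L1]=0
step 18: P0: load  L0  ⟶  SIO  (L0)  txn=BusRd  M[L0]=43
step 19: P2: load  L1  ⟶  OSS  (L1)  txn=∅  M[L1]=0
step 20: P2: store L0 := 54  ⟶  IIM  (L0)  txn=BusUpgr  M[L0]=43
step 21: P1: load  L0  ⟶  ISO  (L0)  txn=BusRd  M[L0]=43
step 22: P2: store L0 := 35  ⟶  IIM  (L0)  txn=BusUpgr  M[L0]=43
step 23: P1: store L0 := 89  ⟶  IMI  (L0)  txn=BusRdX+Flush  M[L0]=35
step 24: P1: store L1 := 73  ⟶  IMI  (L1)  txn=BusUpgr+Flush  M[L1]=85
step 25: P0: store L0 := 41  ⟶  MII  (L0)  txn=BusRdX+Flush  M[L0]=89
step 26: P2: store L0 := 30  ⟶  IIM  (L0)  txn=BusRdX+Flush  M[L0]=41
step 27: P2: load  L0  ⟶  IIM  (L0)  txn=∅  M[L0]=41
step 28: P1: store L0 := 27  ⟶  IMI  (L0)  txn=BusRdX+Flush  M[L0]=30
step 29: P1: store L0 := 40  ⟶  IMI  (L0)  txn=∅  M[L0]=30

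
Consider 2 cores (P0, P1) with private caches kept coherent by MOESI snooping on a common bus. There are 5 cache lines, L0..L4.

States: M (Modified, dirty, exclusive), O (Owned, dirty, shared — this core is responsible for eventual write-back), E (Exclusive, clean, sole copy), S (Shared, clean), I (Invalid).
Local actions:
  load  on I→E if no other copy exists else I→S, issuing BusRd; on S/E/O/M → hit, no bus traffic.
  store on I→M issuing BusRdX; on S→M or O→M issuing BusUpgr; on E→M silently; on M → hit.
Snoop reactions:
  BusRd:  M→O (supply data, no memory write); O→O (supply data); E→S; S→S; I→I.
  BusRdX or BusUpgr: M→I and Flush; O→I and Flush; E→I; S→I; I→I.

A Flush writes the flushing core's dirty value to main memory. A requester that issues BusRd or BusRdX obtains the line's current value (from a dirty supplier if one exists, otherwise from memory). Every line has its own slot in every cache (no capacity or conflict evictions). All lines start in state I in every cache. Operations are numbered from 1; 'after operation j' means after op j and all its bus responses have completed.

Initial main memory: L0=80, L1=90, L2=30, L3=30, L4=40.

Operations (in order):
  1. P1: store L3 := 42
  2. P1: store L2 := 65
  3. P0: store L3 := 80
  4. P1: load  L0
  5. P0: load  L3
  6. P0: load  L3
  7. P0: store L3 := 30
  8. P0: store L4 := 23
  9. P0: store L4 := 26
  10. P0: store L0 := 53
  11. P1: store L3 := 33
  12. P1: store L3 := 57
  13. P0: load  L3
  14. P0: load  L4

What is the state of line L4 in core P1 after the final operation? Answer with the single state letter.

[1] P1: store L3 := 42 | P0:I, P1:M(42) | bus: BusRdX
[2] P1: store L2 := 65 | P0:I, P1:M(65) | bus: BusRdX
[3] P0: store L3 := 80 | P0:M(80), P1:I | bus: BusRdX,Flush
[4] P1: load  L0 | P0:I, P1:E(80) | bus: BusRd
[5] P0: load  L3 | P0:M(80), P1:I | bus: none
[6] P0: load  L3 | P0:M(80), P1:I | bus: none
[7] P0: store L3 := 30 | P0:M(30), P1:I | bus: none
[8] P0: store L4 := 23 | P0:M(23), P1:I | bus: BusRdX
[9] P0: store L4 := 26 | P0:M(26), P1:I | bus: none
[10] P0: store L0 := 53 | P0:M(53), P1:I | bus: BusRdX
[11] P1: store L3 := 33 | P0:I, P1:M(33) | bus: BusRdX,Flush
[12] P1: store L3 := 57 | P0:I, P1:M(57) | bus: none
[13] P0: load  L3 | P0:S(57), P1:O(57) | bus: BusRd
[14] P0: load  L4 | P0:M(26), P1:I | bus: none

state = I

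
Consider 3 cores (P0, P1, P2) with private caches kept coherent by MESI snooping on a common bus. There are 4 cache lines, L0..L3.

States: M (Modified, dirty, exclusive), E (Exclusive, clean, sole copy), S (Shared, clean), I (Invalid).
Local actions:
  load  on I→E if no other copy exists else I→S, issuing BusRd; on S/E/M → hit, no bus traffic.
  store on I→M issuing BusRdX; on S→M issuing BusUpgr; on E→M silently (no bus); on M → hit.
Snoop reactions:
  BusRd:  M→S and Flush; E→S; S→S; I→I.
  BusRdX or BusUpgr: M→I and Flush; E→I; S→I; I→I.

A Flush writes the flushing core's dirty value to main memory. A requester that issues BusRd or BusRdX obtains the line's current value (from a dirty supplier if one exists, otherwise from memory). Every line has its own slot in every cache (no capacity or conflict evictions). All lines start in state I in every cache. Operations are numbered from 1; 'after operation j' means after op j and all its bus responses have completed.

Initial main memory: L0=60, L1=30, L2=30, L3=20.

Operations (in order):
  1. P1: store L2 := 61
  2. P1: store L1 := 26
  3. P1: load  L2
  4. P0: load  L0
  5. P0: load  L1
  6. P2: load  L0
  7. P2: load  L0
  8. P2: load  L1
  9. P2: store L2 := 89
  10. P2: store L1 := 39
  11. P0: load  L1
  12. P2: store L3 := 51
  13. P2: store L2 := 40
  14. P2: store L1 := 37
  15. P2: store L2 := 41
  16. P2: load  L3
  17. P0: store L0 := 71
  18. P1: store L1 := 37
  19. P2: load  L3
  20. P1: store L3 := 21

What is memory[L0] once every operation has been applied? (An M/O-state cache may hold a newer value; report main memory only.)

memory[L0] = 60

[1] P1: store L2 := 61 | P0:I, P1:M(61), P2:I | bus: BusRdX
[2] P1: store L1 := 26 | P0:I, P1:M(26), P2:I | bus: BusRdX
[3] P1: load  L2 | P0:I, P1:M(61), P2:I | bus: none
[4] P0: load  L0 | P0:E(60), P1:I, P2:I | bus: BusRd
[5] P0: load  L1 | P0:S(26), P1:S(26), P2:I | bus: BusRd,Flush
[6] P2: load  L0 | P0:S(60), P1:I, P2:S(60) | bus: BusRd
[7] P2: load  L0 | P0:S(60), P1:I, P2:S(60) | bus: none
[8] P2: load  L1 | P0:S(26), P1:S(26), P2:S(26) | bus: BusRd
[9] P2: store L2 := 89 | P0:I, P1:I, P2:M(89) | bus: BusRdX,Flush
[10] P2: store L1 := 39 | P0:I, P1:I, P2:M(39) | bus: BusUpgr
[11] P0: load  L1 | P0:S(39), P1:I, P2:S(39) | bus: BusRd,Flush
[12] P2: store L3 := 51 | P0:I, P1:I, P2:M(51) | bus: BusRdX
[13] P2: store L2 := 40 | P0:I, P1:I, P2:M(40) | bus: none
[14] P2: store L1 := 37 | P0:I, P1:I, P2:M(37) | bus: BusUpgr
[15] P2: store L2 := 41 | P0:I, P1:I, P2:M(41) | bus: none
[16] P2: load  L3 | P0:I, P1:I, P2:M(51) | bus: none
[17] P0: store L0 := 71 | P0:M(71), P1:I, P2:I | bus: BusUpgr
[18] P1: store L1 := 37 | P0:I, P1:M(37), P2:I | bus: BusRdX,Flush
[19] P2: load  L3 | P0:I, P1:I, P2:M(51) | bus: none
[20] P1: store L3 := 21 | P0:I, P1:M(21), P2:I | bus: BusRdX,Flush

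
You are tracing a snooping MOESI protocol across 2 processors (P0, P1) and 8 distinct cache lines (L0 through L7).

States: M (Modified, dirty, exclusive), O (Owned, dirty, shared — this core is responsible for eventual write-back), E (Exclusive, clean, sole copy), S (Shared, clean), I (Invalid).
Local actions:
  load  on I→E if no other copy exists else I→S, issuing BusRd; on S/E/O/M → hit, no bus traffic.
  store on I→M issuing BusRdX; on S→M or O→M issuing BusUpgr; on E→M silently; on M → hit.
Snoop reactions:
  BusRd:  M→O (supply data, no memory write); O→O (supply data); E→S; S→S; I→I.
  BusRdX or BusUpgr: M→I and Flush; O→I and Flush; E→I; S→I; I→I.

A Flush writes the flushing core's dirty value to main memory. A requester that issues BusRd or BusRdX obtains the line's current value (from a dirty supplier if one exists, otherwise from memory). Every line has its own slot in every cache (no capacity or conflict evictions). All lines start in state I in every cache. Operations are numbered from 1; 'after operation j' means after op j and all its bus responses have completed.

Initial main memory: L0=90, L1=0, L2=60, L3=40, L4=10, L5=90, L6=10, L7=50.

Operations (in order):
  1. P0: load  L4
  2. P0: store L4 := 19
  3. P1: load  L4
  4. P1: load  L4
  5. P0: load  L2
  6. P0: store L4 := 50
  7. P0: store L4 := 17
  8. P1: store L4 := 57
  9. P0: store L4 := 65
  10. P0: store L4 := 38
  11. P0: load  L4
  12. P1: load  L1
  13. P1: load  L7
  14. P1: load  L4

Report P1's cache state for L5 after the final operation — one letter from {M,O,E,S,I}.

[1] P0: load  L4 | P0:E(10), P1:I | bus: BusRd
[2] P0: store L4 := 19 | P0:M(19), P1:I | bus: none
[3] P1: load  L4 | P0:O(19), P1:S(19) | bus: BusRd
[4] P1: load  L4 | P0:O(19), P1:S(19) | bus: none
[5] P0: load  L2 | P0:E(60), P1:I | bus: BusRd
[6] P0: store L4 := 50 | P0:M(50), P1:I | bus: BusUpgr
[7] P0: store L4 := 17 | P0:M(17), P1:I | bus: none
[8] P1: store L4 := 57 | P0:I, P1:M(57) | bus: BusRdX,Flush
[9] P0: store L4 := 65 | P0:M(65), P1:I | bus: BusRdX,Flush
[10] P0: store L4 := 38 | P0:M(38), P1:I | bus: none
[11] P0: load  L4 | P0:M(38), P1:I | bus: none
[12] P1: load  L1 | P0:I, P1:E(0) | bus: BusRd
[13] P1: load  L7 | P0:I, P1:E(50) | bus: BusRd
[14] P1: load  L4 | P0:O(38), P1:S(38) | bus: BusRd

state = I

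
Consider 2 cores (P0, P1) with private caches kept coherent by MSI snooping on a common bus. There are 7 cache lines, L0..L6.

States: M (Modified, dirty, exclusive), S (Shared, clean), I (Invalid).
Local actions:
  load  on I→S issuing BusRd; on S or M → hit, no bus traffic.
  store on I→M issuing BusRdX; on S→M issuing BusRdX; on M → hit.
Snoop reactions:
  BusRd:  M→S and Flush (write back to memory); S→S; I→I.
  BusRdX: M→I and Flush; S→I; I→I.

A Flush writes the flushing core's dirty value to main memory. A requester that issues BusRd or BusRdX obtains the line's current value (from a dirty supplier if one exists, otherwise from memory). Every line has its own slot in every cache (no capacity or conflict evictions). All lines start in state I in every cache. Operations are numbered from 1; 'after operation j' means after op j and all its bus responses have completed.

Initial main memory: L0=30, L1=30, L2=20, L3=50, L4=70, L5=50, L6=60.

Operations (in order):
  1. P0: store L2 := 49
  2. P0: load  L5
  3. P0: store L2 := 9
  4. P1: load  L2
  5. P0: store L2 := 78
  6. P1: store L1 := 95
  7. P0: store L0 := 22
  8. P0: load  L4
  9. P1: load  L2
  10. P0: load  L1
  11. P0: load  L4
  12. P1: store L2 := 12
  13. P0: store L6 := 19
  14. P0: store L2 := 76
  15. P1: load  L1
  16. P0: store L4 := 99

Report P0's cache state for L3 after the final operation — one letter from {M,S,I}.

[1] P0: store L2 := 49 | P0:M(49), P1:I | bus: BusRdX
[2] P0: load  L5 | P0:S(50), P1:I | bus: BusRd
[3] P0: store L2 := 9 | P0:M(9), P1:I | bus: none
[4] P1: load  L2 | P0:S(9), P1:S(9) | bus: BusRd,Flush
[5] P0: store L2 := 78 | P0:M(78), P1:I | bus: BusRdX
[6] P1: store L1 := 95 | P0:I, P1:M(95) | bus: BusRdX
[7] P0: store L0 := 22 | P0:M(22), P1:I | bus: BusRdX
[8] P0: load  L4 | P0:S(70), P1:I | bus: BusRd
[9] P1: load  L2 | P0:S(78), P1:S(78) | bus: BusRd,Flush
[10] P0: load  L1 | P0:S(95), P1:S(95) | bus: BusRd,Flush
[11] P0: load  L4 | P0:S(70), P1:I | bus: none
[12] P1: store L2 := 12 | P0:I, P1:M(12) | bus: BusRdX
[13] P0: store L6 := 19 | P0:M(19), P1:I | bus: BusRdX
[14] P0: store L2 := 76 | P0:M(76), P1:I | bus: BusRdX,Flush
[15] P1: load  L1 | P0:S(95), P1:S(95) | bus: none
[16] P0: store L4 := 99 | P0:M(99), P1:I | bus: BusRdX

state = I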